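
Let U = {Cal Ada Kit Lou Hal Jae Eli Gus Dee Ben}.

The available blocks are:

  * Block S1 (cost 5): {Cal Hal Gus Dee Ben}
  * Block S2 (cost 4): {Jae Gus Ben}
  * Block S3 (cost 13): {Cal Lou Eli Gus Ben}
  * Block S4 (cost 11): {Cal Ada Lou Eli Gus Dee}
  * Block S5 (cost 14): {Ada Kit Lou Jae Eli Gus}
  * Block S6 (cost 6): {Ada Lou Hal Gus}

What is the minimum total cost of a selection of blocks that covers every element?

19

S1, S5 together cover every element (S1 ∪ S5 = {Cal, Ada, Kit, Lou, Hal, Jae, Eli, Gus, Dee, Ben}); total cost 5 + 14 = 19.
No covering selection has total cost below 19.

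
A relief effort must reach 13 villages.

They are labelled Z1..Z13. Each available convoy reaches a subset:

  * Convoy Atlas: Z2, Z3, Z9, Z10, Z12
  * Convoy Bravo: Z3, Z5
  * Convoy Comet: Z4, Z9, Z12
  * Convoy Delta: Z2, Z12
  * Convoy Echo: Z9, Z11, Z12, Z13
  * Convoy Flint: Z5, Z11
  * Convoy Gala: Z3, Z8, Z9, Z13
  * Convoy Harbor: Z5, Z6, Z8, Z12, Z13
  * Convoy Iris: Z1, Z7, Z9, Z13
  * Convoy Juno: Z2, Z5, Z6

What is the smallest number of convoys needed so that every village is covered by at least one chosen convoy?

5

Take {Atlas, Comet, Flint, Harbor, Iris}. Their union is {Z1, Z2, Z3, Z4, Z5, Z6, Z7, Z8, Z9, Z10, Z11, Z12, Z13}, which is all 13 villages.
No 4 of the 10 convoys cover everything (all 210 combinations miss at least one village), so 5 is optimal.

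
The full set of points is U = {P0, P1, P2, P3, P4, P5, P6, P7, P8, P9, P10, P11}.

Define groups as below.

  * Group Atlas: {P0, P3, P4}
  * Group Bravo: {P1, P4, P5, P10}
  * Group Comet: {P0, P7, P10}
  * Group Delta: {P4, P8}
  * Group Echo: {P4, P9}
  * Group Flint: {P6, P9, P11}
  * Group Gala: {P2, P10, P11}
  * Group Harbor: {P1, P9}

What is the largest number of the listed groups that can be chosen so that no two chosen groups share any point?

3

Comet, Delta, Flint are pairwise disjoint (Comet={P0,P7,P10}; Delta={P4,P8}; Flint={P6,P9,P11}).
Every remaining group overlaps one of these, and no 4 of the listed groups are pairwise disjoint, so 3 is the maximum.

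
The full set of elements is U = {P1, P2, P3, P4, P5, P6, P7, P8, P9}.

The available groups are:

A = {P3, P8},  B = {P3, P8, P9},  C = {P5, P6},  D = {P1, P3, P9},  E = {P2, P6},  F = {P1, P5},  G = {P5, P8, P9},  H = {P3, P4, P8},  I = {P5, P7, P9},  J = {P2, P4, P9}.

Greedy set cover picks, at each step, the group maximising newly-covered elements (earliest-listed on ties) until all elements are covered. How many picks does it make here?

Greedy: pick B (covers 3 new) → pick C (covers 2 new) → pick J (covers 2 new) → pick D (covers 1 new) → pick I (covers 1 new). Total picks: 5.
(The true minimum cover uses only 4 groups, so greedy is not optimal here.)

5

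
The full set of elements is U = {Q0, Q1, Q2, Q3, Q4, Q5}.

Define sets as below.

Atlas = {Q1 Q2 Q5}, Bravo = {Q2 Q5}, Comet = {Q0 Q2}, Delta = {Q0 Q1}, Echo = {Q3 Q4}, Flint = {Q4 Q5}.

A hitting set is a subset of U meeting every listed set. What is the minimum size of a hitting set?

3

Take H = {Q1, Q2, Q4}. Each listed set contains at least one of these, so H is a hitting set of size 3.
The sets Bravo, Delta, Echo are pairwise disjoint, so any hitting set needs a separate element for each — at least 3. Hence 3 is optimal.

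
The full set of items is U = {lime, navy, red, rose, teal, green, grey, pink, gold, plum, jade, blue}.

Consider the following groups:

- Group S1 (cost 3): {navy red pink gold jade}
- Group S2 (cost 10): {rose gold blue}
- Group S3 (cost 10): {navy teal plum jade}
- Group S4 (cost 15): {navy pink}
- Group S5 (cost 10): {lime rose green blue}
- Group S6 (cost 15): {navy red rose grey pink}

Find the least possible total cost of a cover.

S1, S3, S5, S6 together cover every item (S1 ∪ S3 ∪ S5 ∪ S6 = {lime, navy, red, rose, teal, green, grey, pink, gold, plum, jade, blue}); total cost 3 + 10 + 10 + 15 = 38.
No covering selection has total cost below 38.

38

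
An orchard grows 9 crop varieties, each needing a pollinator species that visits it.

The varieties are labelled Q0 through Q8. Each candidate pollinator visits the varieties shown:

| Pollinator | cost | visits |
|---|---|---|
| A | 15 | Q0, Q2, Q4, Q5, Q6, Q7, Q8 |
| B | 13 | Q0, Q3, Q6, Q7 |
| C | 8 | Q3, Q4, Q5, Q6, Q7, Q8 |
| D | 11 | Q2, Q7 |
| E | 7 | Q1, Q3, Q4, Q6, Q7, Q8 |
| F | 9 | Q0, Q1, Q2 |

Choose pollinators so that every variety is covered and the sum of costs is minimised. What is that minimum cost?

C, F together cover every variety (C ∪ F = {Q0, Q1, Q2, Q3, Q4, Q5, Q6, Q7, Q8}); total cost 8 + 9 = 17.
The greedy pick E, F, C costs 24; no covering selection beats 17.

17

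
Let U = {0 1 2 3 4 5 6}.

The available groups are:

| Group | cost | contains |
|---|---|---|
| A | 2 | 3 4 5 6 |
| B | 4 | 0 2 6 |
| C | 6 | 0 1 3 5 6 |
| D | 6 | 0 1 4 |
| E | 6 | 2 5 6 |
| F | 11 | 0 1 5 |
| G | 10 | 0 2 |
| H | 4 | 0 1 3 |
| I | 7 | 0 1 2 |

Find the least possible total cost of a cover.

9

A, I together cover every element (A ∪ I = {0, 1, 2, 3, 4, 5, 6}); total cost 2 + 7 = 9.
The greedy pick A, B, H costs 10; no covering selection beats 9.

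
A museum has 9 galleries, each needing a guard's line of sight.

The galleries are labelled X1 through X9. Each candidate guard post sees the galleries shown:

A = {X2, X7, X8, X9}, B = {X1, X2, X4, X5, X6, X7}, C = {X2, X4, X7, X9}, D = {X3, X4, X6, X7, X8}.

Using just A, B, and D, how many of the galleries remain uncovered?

0

Union of A, B, D = {X1, X2, X3, X4, X5, X6, X7, X8, X9} — that's every gallery, so 0 are uncovered.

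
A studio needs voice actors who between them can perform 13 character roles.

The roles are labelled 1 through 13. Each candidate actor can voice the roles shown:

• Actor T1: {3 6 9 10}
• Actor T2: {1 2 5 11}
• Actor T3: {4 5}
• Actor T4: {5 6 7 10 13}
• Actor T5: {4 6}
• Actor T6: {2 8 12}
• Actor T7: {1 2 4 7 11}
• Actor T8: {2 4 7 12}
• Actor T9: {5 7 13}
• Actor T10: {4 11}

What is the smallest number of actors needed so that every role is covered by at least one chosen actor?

T1 and T6 and T7 and T9 together: T1 ∪ T6 ∪ T7 ∪ T9 = {1, 2, 3, 4, 5, 6, 7, 8, 9, 10, 11, 12, 13} — every role is covered.
No 3 of the 10 actors cover everything (all 120 combinations miss at least one role), so 4 is optimal.

4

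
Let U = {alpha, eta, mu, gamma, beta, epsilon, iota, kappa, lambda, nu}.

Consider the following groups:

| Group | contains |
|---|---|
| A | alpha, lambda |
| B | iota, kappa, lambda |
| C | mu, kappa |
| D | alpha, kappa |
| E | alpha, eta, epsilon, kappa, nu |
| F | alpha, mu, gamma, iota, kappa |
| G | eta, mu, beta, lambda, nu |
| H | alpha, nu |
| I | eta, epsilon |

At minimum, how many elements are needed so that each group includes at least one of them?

T = {alpha, eta, kappa} meets every group (each contains at least one member of T), and |T| = 3.
The groups A, C, I are pairwise disjoint, so any hitting set needs a separate element for each — at least 3. Hence 3 is optimal.

3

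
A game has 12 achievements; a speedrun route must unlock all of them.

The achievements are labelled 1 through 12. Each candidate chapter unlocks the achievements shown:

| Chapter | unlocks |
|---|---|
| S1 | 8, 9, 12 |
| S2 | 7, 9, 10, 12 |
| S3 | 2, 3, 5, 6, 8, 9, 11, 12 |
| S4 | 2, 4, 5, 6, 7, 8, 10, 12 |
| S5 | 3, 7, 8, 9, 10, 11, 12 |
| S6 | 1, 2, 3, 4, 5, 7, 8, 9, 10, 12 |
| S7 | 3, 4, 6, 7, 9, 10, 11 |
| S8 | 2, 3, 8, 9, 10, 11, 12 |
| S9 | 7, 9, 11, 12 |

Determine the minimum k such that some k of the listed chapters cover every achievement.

2

Take {S3, S6}. Their union is {1, 2, 3, 4, 5, 6, 7, 8, 9, 10, 11, 12}, which is all 12 achievements.
No single chapter has all 12 achievements (the largest, S6, has 10), so 2 is optimal.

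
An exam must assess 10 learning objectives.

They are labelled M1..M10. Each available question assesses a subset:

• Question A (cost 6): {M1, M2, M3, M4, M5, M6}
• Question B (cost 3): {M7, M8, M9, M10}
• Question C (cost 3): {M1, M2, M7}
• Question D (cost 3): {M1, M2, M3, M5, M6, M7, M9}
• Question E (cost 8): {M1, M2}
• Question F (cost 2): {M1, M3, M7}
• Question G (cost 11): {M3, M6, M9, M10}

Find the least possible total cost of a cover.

A, B together cover every objective (A ∪ B = {M1, M2, M3, M4, M5, M6, M7, M8, M9, M10}); total cost 6 + 3 = 9.
The greedy pick D, B, A costs 12; no covering selection beats 9.

9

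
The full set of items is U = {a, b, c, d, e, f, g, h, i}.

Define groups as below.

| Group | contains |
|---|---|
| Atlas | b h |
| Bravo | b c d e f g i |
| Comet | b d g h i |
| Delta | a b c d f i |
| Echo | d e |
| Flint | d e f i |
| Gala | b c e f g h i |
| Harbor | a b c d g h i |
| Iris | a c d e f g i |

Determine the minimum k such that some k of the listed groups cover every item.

Take {Atlas, Iris}. Their union is {a, b, c, d, e, f, g, h, i}, which is all 9 items.
No single group has all 9 items (the largest, Bravo, has 7), so 2 is optimal.

2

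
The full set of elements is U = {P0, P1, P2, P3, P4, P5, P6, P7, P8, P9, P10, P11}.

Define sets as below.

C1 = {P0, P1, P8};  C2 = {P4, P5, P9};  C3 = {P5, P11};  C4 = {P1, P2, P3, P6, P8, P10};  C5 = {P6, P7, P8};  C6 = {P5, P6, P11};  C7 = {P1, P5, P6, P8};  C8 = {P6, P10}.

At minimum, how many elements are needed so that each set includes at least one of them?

Take H = {P5, P6, P8}. Each listed set contains at least one of these, so H is a hitting set of size 3.
The sets C1, C3, C8 are pairwise disjoint, so any hitting set needs a separate element for each — at least 3. Hence 3 is optimal.

3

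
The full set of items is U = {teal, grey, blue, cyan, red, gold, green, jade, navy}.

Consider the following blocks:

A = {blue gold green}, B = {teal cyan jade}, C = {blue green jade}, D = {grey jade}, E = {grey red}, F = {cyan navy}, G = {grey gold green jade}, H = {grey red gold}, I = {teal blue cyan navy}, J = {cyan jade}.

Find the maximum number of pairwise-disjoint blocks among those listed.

3

A, B, E are pairwise disjoint (A={blue,gold,green}; B={teal,cyan,jade}; E={grey,red}).
Every remaining block overlaps one of these, and no 4 of the listed blocks are pairwise disjoint, so 3 is the maximum.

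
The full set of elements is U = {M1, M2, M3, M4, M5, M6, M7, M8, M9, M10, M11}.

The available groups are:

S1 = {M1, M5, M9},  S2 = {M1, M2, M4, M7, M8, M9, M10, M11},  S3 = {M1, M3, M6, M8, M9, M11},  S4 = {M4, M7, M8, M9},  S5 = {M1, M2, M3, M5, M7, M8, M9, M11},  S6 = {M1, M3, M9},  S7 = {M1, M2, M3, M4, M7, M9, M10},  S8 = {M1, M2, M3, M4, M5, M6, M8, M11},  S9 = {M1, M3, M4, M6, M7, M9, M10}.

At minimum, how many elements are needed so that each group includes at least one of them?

2

The 2 elements {M8, M9} hit every group.
No single element lies in every group, so at least 2 are needed and 2 is optimal.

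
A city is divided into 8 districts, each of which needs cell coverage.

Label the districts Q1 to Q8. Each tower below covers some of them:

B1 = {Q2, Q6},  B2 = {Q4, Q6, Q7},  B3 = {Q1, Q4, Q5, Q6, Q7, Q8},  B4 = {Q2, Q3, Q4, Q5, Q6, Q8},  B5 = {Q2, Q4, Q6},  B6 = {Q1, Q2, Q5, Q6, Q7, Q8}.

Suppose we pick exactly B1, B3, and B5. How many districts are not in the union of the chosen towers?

1

Union of B1, B3, B5 = {Q1, Q2, Q4, Q5, Q6, Q7, Q8}.
Not covered: Q3 — 1 district.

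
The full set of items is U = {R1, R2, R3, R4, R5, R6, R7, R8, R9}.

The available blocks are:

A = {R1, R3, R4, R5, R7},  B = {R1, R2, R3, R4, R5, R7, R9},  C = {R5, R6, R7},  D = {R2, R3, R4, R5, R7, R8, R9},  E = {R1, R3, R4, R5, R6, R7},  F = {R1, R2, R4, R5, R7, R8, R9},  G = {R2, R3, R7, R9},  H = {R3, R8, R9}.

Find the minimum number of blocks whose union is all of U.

2

Take {D, E}. Their union is {R1, R2, R3, R4, R5, R6, R7, R8, R9}, which is all 9 items.
No single block has all 9 items (the largest, B, has 7), so 2 is optimal.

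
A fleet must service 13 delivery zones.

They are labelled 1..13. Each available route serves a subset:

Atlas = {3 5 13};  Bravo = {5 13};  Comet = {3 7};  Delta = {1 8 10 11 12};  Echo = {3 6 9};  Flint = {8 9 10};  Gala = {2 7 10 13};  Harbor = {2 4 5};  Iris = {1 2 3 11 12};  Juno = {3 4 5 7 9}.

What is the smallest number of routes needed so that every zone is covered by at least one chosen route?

Delta and Echo and Gala and Juno together: Delta ∪ Echo ∪ Gala ∪ Juno = {1, 2, 3, 4, 5, 6, 7, 8, 9, 10, 11, 12, 13} — every zone is covered.
No 3 of the 10 routes cover everything (all 120 combinations miss at least one zone), so 4 is optimal.

4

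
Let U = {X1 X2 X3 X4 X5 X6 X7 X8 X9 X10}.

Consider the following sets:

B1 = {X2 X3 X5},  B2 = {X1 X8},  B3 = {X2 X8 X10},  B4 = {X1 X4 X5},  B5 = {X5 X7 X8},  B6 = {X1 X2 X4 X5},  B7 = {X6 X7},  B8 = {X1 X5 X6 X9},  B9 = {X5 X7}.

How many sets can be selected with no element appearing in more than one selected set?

B3, B4, B7 are pairwise disjoint (B3={X2,X8,X10}; B4={X1,X4,X5}; B7={X6,X7}).
Every remaining set overlaps one of these, and no 4 of the listed sets are pairwise disjoint, so 3 is the maximum.

3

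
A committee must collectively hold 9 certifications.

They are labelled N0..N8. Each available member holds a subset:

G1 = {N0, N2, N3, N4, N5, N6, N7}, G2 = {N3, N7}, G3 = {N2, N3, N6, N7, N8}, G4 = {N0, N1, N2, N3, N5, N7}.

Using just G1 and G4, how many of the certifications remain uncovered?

Union of G1, G4 = {N0, N1, N2, N3, N4, N5, N6, N7}.
Not covered: N8 — 1 certification.

1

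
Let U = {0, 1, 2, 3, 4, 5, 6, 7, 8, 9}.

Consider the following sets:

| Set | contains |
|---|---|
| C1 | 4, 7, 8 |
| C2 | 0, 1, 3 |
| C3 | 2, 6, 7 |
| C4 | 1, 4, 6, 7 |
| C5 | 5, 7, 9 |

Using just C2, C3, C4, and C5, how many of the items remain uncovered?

Union of C2, C3, C4, C5 = {0, 1, 2, 3, 4, 5, 6, 7, 9}.
Not covered: 8 — 1 item.

1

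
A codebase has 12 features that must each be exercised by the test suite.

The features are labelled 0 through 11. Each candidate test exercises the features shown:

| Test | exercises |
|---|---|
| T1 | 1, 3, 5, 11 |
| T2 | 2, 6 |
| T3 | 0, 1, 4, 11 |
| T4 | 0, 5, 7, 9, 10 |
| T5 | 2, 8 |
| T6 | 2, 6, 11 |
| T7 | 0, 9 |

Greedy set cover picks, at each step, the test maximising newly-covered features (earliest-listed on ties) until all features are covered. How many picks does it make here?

5

Greedy: pick T4 (covers 5 new) → pick T1 (covers 3 new) → pick T2 (covers 2 new) → pick T3 (covers 1 new) → pick T5 (covers 1 new). Total picks: 5.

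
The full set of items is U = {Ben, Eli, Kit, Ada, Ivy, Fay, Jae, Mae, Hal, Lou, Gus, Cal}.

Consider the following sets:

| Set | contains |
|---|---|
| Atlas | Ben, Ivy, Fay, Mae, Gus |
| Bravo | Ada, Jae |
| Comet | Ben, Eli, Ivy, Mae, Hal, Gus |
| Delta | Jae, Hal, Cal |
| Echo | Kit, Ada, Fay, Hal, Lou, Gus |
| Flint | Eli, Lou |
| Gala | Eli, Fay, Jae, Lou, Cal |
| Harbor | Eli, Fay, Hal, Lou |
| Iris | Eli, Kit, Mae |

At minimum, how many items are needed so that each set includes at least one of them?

H = {Eli, Fay, Jae} meets every set (each contains at least one member of H), and |H| = 3.
The sets Atlas, Bravo, Flint are pairwise disjoint, so any hitting set needs a separate item for each — at least 3. Hence 3 is optimal.

3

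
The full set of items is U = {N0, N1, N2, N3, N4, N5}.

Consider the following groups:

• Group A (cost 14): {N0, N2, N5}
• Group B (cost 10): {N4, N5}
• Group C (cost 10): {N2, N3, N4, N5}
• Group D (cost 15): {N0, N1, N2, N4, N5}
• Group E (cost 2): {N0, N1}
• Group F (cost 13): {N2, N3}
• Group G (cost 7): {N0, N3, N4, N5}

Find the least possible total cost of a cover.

12

C, E together cover every item (C ∪ E = {N0, N1, N2, N3, N4, N5}); total cost 10 + 2 = 12.
The greedy pick E, G, C costs 19; no covering selection beats 12.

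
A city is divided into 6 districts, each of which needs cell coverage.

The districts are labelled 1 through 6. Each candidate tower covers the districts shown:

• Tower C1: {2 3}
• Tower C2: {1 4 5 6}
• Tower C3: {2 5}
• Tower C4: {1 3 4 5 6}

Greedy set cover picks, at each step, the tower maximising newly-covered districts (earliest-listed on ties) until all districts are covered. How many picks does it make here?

2

Greedy: pick C4 (covers 5 new) → pick C1 (covers 1 new). Total picks: 2.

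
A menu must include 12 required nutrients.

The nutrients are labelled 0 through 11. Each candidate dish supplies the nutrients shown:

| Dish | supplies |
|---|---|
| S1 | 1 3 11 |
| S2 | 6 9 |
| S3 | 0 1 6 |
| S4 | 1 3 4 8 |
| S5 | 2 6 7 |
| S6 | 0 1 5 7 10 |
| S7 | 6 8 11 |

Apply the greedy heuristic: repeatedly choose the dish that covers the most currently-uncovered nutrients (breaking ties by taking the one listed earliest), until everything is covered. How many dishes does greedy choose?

Greedy: pick S6 (covers 5 new) → pick S4 (covers 3 new) → pick S2 (covers 2 new) → pick S1 (covers 1 new) → pick S5 (covers 1 new). Total picks: 5.

5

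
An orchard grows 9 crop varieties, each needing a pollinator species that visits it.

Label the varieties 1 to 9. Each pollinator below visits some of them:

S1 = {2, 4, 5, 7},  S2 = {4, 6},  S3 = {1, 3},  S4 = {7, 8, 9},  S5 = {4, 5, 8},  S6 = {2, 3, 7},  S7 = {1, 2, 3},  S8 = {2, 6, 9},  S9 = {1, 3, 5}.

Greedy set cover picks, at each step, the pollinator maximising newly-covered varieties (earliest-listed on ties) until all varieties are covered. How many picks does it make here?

Greedy: pick S1 (covers 4 new) → pick S3 (covers 2 new) → pick S4 (covers 2 new) → pick S2 (covers 1 new). Total picks: 4.

4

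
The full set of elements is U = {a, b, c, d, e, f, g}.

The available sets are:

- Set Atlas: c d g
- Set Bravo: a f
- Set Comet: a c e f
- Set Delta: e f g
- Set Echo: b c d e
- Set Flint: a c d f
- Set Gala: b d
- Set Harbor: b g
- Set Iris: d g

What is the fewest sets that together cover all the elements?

Take {Comet, Flint, Harbor}. Their union is {a, b, c, d, e, f, g}, which is all 7 elements.
No 2 of the 9 sets cover everything (all 36 combinations miss at least one element), so 3 is optimal.

3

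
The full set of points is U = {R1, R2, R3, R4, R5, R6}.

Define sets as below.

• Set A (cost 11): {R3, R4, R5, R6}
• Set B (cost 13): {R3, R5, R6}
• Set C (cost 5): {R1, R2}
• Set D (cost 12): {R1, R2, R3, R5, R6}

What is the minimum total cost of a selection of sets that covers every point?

A, C together cover every point (A ∪ C = {R1, R2, R3, R4, R5, R6}); total cost 11 + 5 = 16.
The greedy pick D, A costs 23; no covering selection beats 16.

16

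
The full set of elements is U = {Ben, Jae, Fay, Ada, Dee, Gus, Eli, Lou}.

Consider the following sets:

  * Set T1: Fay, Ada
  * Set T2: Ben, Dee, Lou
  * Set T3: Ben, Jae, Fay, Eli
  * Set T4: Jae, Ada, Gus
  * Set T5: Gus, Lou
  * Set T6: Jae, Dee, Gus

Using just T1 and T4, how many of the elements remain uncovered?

Union of T1, T4 = {Jae, Fay, Ada, Gus}.
Not covered: Ben, Dee, Eli, Lou — 4 elements.

4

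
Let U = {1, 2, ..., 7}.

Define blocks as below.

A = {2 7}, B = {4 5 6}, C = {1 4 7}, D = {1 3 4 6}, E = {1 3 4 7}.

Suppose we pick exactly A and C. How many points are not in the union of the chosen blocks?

3

Union of A, C = {1, 2, 4, 7}.
Not covered: 3, 5, 6 — 3 points.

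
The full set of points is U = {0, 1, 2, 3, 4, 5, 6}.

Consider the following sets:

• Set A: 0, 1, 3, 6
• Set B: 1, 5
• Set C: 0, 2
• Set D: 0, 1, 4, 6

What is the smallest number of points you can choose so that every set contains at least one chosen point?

2

H = {1, 2} meets every set (each contains at least one member of H), and |H| = 2.
The sets B, C are pairwise disjoint, so any hitting set needs a separate point for each — at least 2. Hence 2 is optimal.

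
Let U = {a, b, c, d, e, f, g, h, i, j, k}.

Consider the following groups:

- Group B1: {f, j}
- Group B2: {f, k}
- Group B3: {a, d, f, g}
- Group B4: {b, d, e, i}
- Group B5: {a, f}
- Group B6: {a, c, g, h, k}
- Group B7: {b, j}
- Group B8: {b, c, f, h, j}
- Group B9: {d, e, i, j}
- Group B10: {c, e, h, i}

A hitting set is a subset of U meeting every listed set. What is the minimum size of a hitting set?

The 4 points {b, e, f, k} hit every group.
No choice of 3 points meets every group, so 4 is the minimum.

4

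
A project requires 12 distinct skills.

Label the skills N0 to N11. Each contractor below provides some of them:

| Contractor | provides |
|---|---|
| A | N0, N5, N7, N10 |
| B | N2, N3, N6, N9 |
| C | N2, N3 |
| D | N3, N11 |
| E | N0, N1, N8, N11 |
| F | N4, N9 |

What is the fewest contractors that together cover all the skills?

Take {A, B, E, F}. Their union is {N0, N1, N2, N3, N4, N5, N6, N7, N8, N9, N10, N11}, which is all 12 skills.
Only F contains N4, so F is forced; the remaining 10 skills need at least 3 more contractors (each remaining contractor adds at most 4) — so at least 4 contractors are needed, and 4 is optimal.

4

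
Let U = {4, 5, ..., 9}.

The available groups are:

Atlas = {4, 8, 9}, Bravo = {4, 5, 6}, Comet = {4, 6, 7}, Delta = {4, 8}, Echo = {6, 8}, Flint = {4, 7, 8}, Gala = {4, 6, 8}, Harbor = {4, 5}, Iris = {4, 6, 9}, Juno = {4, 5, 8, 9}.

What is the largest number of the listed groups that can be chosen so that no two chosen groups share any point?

2

Echo, Harbor are pairwise disjoint (Echo={6,8}; Harbor={4,5}).
Every remaining group overlaps one of these, and no 3 of the listed groups are pairwise disjoint, so 2 is the maximum.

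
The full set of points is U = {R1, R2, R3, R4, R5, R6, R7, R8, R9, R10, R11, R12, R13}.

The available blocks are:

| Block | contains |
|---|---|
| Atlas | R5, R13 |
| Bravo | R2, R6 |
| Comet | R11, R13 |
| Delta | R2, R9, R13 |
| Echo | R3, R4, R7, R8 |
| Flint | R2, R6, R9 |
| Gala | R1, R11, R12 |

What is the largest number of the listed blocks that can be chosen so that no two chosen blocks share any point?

Atlas, Bravo, Echo, Gala are pairwise disjoint (Atlas={R5,R13}; Bravo={R2,R6}; Echo={R3,R4,R7,R8}; Gala={R1,R11,R12}).
Every remaining block overlaps one of these, and no 5 of the listed blocks are pairwise disjoint, so 4 is the maximum.

4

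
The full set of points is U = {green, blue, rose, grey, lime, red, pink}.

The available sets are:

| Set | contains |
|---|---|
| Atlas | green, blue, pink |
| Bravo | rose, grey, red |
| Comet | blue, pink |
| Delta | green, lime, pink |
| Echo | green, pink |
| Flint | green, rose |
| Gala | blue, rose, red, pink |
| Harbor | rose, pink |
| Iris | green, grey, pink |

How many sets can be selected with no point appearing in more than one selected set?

Atlas, Bravo are pairwise disjoint (Atlas={green,blue,pink}; Bravo={rose,grey,red}).
Every remaining set overlaps one of these, and no 3 of the listed sets are pairwise disjoint, so 2 is the maximum.

2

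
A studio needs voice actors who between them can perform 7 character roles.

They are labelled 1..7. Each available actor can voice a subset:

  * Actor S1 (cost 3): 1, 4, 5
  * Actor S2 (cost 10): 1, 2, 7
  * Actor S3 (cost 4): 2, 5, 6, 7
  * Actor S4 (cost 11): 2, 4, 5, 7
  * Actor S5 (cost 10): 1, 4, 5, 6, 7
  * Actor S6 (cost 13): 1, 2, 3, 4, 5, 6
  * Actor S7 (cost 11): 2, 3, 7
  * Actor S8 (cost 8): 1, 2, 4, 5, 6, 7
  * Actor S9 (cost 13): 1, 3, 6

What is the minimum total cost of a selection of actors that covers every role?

S3, S6 together cover every role (S3 ∪ S6 = {1, 2, 3, 4, 5, 6, 7}); total cost 4 + 13 = 17.
The greedy pick S1, S3, S7 costs 18; no covering selection beats 17.

17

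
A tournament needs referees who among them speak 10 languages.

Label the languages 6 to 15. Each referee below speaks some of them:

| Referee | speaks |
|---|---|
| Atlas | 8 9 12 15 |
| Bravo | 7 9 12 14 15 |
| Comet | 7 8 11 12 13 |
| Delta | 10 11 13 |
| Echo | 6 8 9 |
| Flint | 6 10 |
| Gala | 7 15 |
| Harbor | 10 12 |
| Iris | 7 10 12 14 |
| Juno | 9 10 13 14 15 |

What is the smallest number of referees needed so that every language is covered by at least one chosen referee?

Bravo and Delta and Echo together: Bravo ∪ Delta ∪ Echo = {6, 7, 8, 9, 10, 11, 12, 13, 14, 15} — every language is covered.
No 2 of the 10 referees cover everything (all 45 combinations miss at least one language), so 3 is optimal.

3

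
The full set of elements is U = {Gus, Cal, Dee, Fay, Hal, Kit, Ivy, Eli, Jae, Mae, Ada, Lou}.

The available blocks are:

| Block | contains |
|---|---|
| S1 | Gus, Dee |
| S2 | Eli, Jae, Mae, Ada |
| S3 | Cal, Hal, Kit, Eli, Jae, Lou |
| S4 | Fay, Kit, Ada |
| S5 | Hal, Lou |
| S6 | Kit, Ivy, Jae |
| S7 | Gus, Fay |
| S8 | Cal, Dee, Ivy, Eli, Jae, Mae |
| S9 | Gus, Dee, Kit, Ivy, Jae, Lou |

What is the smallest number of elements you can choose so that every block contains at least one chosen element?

4

H = {Dee, Fay, Hal, Jae} meets every block (each contains at least one member of H), and |H| = 4.
No choice of 3 elements meets every block, so 4 is the minimum.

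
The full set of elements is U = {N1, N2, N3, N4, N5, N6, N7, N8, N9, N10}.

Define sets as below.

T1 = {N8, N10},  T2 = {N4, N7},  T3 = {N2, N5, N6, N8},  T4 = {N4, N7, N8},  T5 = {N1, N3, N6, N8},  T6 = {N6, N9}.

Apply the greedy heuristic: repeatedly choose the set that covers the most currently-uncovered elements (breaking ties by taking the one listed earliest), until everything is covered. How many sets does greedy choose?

Greedy: pick T3 (covers 4 new) → pick T2 (covers 2 new) → pick T5 (covers 2 new) → pick T1 (covers 1 new) → pick T6 (covers 1 new). Total picks: 5.

5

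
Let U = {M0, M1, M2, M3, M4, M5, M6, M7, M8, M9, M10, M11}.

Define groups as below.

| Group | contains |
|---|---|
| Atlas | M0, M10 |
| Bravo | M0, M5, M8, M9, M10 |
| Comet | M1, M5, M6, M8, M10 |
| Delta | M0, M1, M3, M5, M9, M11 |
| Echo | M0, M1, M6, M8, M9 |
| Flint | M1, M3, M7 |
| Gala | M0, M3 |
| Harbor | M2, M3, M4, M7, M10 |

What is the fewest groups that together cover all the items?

Delta and Echo and Harbor together: Delta ∪ Echo ∪ Harbor = {M0, M1, M2, M3, M4, M5, M6, M7, M8, M9, M10, M11} — every item is covered.
Only Harbor contains M2, so Harbor is forced; the remaining 7 items need at least 2 more groups (each remaining group adds at most 5) — so at least 3 groups are needed, and 3 is optimal.

3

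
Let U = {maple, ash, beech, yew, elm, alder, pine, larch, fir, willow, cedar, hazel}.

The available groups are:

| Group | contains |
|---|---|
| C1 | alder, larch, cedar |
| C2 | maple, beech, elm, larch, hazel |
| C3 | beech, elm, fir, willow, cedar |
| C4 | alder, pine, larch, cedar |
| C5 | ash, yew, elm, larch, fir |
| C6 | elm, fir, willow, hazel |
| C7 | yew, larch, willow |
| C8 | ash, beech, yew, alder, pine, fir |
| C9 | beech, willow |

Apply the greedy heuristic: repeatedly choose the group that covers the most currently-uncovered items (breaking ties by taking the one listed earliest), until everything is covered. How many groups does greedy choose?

Greedy: pick C8 (covers 6 new) → pick C2 (covers 4 new) → pick C3 (covers 2 new). Total picks: 3.

3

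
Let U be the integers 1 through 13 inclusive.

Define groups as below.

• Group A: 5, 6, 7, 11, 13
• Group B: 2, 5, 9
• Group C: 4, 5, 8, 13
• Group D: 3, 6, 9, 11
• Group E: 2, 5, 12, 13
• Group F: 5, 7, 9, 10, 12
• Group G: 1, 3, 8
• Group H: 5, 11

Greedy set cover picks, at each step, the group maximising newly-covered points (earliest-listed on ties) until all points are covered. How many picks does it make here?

5

Greedy: pick A (covers 5 new) → pick F (covers 3 new) → pick G (covers 3 new) → pick B (covers 1 new) → pick C (covers 1 new). Total picks: 5.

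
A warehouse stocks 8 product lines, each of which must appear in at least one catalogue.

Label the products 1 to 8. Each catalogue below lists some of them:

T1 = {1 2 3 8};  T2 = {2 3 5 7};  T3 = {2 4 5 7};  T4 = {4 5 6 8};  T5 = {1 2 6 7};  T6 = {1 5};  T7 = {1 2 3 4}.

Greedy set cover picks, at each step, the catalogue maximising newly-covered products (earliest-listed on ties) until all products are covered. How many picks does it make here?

Greedy: pick T1 (covers 4 new) → pick T3 (covers 3 new) → pick T4 (covers 1 new). Total picks: 3.

3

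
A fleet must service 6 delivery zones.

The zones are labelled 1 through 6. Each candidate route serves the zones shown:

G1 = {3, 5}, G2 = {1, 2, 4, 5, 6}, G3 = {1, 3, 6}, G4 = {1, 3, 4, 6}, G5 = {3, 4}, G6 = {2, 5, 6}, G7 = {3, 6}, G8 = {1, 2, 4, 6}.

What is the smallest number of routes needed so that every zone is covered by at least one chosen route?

G2 and G5 together: G2 ∪ G5 = {1, 2, 3, 4, 5, 6} — every zone is covered.
No single route has all 6 zones (the largest, G2, has 5), so 2 is optimal.

2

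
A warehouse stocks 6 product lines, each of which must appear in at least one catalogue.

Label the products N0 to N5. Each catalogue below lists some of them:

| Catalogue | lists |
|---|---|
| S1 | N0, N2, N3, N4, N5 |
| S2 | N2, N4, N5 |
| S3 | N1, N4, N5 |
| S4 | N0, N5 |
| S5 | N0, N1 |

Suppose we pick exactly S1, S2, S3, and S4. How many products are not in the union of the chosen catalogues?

Union of S1, S2, S3, S4 = {N0, N1, N2, N3, N4, N5} — that's every product, so 0 are uncovered.

0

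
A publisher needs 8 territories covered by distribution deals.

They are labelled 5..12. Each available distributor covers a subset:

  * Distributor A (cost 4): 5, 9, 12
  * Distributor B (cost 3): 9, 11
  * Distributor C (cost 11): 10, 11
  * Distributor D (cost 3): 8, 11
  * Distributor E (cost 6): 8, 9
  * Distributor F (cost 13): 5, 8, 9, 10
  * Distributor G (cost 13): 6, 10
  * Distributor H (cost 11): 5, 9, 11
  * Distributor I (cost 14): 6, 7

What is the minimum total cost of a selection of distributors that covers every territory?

32

A, C, D, I together cover every territory (A ∪ C ∪ D ∪ I = {5, 6, 7, 8, 9, 10, 11, 12}); total cost 4 + 11 + 3 + 14 = 32.
The greedy pick A, D, G, I costs 34; no covering selection beats 32.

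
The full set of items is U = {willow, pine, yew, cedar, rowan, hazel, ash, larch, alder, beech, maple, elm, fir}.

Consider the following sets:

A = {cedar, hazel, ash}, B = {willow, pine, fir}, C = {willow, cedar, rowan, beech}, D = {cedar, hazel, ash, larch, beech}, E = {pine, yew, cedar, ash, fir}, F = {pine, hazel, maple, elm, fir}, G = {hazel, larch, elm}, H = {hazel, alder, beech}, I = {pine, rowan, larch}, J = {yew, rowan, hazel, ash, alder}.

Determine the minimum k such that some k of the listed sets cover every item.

C and D and F and J together: C ∪ D ∪ F ∪ J = {willow, pine, yew, cedar, rowan, hazel, ash, larch, alder, beech, maple, elm, fir} — every item is covered.
No 3 of the 10 sets cover everything (all 120 combinations miss at least one item), so 4 is optimal.

4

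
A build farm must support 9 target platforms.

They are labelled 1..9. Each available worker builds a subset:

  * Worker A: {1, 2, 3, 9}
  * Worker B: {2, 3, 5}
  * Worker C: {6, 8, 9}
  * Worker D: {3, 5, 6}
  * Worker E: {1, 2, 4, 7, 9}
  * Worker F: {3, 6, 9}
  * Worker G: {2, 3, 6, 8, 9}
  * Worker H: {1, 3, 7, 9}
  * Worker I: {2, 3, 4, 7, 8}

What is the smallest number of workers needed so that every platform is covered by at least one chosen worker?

D and H and I together: D ∪ H ∪ I = {1, 2, 3, 4, 5, 6, 7, 8, 9} — every platform is covered.
No 2 of the 9 workers cover everything (all 36 combinations miss at least one platform), so 3 is optimal.

3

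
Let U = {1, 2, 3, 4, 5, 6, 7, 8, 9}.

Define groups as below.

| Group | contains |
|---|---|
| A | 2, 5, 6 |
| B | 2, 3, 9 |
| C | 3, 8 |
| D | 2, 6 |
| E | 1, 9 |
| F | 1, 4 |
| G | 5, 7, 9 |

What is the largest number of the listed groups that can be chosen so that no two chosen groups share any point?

C, D, F, G are pairwise disjoint (C={3,8}; D={2,6}; F={1,4}; G={5,7,9}).
Every remaining group overlaps one of these, and no 5 of the listed groups are pairwise disjoint, so 4 is the maximum.

4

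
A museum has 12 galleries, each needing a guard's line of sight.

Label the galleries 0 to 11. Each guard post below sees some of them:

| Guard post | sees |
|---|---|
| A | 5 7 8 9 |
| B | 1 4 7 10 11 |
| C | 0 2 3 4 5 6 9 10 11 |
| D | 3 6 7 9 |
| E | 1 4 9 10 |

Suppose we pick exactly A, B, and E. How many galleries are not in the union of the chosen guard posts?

4

Union of A, B, E = {1, 4, 5, 7, 8, 9, 10, 11}.
Not covered: 0, 2, 3, 6 — 4 galleries.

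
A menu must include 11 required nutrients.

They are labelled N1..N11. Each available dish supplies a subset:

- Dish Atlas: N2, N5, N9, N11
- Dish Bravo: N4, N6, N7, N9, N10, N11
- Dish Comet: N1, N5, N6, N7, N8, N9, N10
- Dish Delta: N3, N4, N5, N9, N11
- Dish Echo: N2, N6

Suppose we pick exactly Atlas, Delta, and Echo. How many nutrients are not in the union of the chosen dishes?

4

Union of Atlas, Delta, Echo = {N2, N3, N4, N5, N6, N9, N11}.
Not covered: N1, N7, N8, N10 — 4 nutrients.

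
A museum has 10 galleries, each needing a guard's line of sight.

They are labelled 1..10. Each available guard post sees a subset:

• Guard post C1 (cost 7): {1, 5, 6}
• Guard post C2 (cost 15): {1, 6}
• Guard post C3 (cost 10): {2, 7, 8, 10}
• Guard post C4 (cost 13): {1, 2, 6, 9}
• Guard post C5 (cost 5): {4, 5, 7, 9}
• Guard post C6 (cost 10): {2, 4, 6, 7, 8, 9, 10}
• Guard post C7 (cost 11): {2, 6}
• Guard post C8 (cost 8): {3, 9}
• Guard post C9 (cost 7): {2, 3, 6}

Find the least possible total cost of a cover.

24

C1, C6, C9 together cover every gallery (C1 ∪ C6 ∪ C9 = {1, 2, 3, 4, 5, 6, 7, 8, 9, 10}); total cost 7 + 10 + 7 = 24.
The greedy pick C5, C9, C3, C1 costs 29; no covering selection beats 24.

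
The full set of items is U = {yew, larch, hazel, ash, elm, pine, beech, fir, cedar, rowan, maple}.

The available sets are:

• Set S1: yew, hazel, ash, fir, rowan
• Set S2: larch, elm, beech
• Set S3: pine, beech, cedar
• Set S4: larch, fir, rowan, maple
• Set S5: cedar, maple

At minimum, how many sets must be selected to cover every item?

4

Take {S1, S2, S3, S4}. Their union is {yew, larch, hazel, ash, elm, pine, beech, fir, cedar, rowan, maple}, which is all 11 items.
No 3 of the 5 sets cover everything (all 10 combinations miss at least one item), so 4 is optimal.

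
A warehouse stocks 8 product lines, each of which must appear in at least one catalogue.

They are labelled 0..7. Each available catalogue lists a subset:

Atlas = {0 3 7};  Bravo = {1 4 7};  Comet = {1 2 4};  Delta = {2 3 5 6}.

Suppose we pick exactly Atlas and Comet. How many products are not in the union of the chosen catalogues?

2

Union of Atlas, Comet = {0, 1, 2, 3, 4, 7}.
Not covered: 5, 6 — 2 products.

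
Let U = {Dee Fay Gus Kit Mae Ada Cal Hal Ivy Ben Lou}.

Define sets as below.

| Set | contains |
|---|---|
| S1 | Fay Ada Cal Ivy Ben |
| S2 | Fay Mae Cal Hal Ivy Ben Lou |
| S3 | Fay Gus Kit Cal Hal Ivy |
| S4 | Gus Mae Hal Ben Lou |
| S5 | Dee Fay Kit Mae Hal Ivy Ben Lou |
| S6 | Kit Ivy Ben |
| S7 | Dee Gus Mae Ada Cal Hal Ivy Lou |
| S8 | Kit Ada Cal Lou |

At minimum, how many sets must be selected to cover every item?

S5 and S7 cover everything between them: the union {Dee, Fay, Gus, Kit, Mae, Ada, Cal, Hal, Ivy, Ben, Lou} is all of U.
No single set has all 11 items (the largest, S5, has 8), so 2 is optimal.

2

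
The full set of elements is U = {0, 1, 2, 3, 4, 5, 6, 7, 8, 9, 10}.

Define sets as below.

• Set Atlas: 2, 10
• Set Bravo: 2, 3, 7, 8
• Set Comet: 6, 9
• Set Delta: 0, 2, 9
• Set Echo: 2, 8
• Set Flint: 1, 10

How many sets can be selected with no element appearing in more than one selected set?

3

Bravo, Comet, Flint are pairwise disjoint (Bravo={2,3,7,8}; Comet={6,9}; Flint={1,10}).
Every remaining set overlaps one of these, and no 4 of the listed sets are pairwise disjoint, so 3 is the maximum.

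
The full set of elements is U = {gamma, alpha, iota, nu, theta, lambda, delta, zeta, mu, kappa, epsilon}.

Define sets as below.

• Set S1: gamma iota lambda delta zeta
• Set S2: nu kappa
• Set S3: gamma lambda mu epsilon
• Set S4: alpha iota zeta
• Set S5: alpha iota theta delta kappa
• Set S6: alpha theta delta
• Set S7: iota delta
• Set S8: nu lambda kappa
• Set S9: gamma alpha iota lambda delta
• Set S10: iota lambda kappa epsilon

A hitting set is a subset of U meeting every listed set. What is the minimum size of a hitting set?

Take H = {alpha, delta, kappa, epsilon}. Each listed set contains at least one of these, so H is a hitting set of size 4.
No choice of 3 elements meets every set, so 4 is the minimum.

4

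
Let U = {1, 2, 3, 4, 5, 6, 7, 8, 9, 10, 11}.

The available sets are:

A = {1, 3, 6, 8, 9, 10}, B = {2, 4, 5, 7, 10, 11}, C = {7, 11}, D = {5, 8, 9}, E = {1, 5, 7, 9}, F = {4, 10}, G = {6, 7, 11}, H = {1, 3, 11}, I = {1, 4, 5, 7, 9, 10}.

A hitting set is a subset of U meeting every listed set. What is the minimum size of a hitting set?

T = {4, 9, 11} meets every set (each contains at least one member of T), and |T| = 3.
The sets C, D, F are pairwise disjoint, so any hitting set needs a separate element for each — at least 3. Hence 3 is optimal.

3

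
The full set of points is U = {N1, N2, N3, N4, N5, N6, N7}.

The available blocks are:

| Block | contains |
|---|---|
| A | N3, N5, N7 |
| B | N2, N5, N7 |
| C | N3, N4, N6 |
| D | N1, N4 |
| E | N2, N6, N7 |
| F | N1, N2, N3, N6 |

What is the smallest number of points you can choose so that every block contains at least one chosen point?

Take H = {N2, N4, N7}. Each listed block contains at least one of these, so H is a hitting set of size 3.
No choice of 2 points meets every block, so 3 is the minimum.

3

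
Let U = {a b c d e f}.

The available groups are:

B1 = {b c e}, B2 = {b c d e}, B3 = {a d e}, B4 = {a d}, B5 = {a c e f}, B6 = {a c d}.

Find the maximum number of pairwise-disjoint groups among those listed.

B1, B4 are pairwise disjoint (B1={b,c,e}; B4={a,d}).
Every remaining group overlaps one of these, and no 3 of the listed groups are pairwise disjoint, so 2 is the maximum.

2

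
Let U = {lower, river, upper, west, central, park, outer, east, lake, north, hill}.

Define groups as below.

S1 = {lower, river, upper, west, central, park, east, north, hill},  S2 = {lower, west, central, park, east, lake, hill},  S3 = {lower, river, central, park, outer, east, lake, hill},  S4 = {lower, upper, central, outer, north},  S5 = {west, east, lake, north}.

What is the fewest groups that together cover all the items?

Take {S1, S3}. Their union is {lower, river, upper, west, central, park, outer, east, lake, north, hill}, which is all 11 items.
No single group has all 11 items (the largest, S1, has 9), so 2 is optimal.

2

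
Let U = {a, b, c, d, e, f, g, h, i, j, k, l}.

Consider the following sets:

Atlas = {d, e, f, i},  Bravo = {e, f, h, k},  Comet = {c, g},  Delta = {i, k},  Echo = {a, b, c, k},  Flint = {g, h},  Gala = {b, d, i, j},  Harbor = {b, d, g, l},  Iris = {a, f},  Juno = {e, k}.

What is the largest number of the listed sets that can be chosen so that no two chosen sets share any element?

4

Flint, Gala, Iris, Juno are pairwise disjoint (Flint={g,h}; Gala={b,d,i,j}; Iris={a,f}; Juno={e,k}).
Every remaining set overlaps one of these, and no 5 of the listed sets are pairwise disjoint, so 4 is the maximum.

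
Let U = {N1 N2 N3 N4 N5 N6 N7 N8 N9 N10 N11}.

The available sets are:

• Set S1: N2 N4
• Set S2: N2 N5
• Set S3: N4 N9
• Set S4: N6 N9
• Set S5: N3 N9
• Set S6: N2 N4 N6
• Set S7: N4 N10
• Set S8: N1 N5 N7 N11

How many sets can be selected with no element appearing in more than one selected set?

S2, S5, S7 are pairwise disjoint (S2={N2,N5}; S5={N3,N9}; S7={N4,N10}).
Every remaining set overlaps one of these, and no 4 of the listed sets are pairwise disjoint, so 3 is the maximum.

3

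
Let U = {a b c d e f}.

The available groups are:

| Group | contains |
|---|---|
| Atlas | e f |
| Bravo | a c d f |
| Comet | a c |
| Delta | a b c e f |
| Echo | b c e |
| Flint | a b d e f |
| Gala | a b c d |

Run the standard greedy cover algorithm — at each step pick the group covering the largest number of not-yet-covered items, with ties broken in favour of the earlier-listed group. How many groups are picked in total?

2

Greedy: pick Delta (covers 5 new) → pick Bravo (covers 1 new). Total picks: 2.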